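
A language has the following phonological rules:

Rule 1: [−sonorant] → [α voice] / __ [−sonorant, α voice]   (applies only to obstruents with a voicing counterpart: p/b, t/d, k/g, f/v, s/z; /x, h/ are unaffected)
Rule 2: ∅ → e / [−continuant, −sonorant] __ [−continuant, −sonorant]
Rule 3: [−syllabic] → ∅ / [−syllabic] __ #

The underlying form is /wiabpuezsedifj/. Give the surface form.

wiapepuessedif

Rule 1 (regressive voicing assimilation): /b/ precedes the voiceless obstruent /p/, so it devoices to [p] by assimilation. /z/ precedes the voiceless obstruent /s/, so it devoices to [s] by assimilation. /wiabpuezsedifj/ → wiappuessedifj.
Rule 2 (stop-cluster e-epenthesis): /p/ and /p/ form a stop–stop cluster, so [e] is inserted between them. /wiappuessedifj/ → wiapepuessedifj.
Rule 3 (final cluster simplification): /j/ is the second consonant of a word-final cluster /fj/, so it deletes. /wiapepuessedifj/ → wiapepuessedif.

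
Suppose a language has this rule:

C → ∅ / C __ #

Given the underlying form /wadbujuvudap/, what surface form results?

No segment of /wadbujuvudap/ meets the structural description of the rule, so the form surfaces unchanged.

wadbujuvudap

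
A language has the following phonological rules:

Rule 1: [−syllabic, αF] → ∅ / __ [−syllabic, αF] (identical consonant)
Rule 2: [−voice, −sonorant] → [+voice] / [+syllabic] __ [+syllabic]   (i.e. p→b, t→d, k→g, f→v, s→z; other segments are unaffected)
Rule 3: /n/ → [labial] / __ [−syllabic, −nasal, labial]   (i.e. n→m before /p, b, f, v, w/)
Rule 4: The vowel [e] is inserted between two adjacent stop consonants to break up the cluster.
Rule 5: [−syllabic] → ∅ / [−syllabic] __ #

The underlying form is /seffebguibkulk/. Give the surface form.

sevebeguibekul

Rule 1 (degemination): /ff/ is a geminate; the first /f/ deletes. /seffebguibkulk/ → sefebguibkulk.
Rule 2 (intervocalic voicing): /f/ is a voiceless obstruent between vowels /e/ and /e/, so it voices to [v]. /sefebguibkulk/ → sevebguibkulk.
Rule 3 (nasal place assimilation): no segment meets the environment; /sevebguibkulk/ is unchanged.
Rule 4 (stop-cluster e-epenthesis): /b/ and /g/ form a stop–stop cluster, so [e] is inserted between them. /b/ and /k/ form a stop–stop cluster, so [e] is inserted between them. /sevebguibkulk/ → sevebeguibekulk.
Rule 5 (final cluster simplification): /k/ is the second consonant of a word-final cluster /lk/, so it deletes. /sevebeguibekulk/ → sevebeguibekul.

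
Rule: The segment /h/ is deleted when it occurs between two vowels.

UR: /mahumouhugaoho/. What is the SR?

maumouugaoo

/h/ occurs between vowels /a/ and /u/, so it deletes.
/h/ occurs between vowels /u/ and /u/, so it deletes.
/h/ occurs between vowels /o/ and /o/, so it deletes.
Surface form: [maumouugaoo].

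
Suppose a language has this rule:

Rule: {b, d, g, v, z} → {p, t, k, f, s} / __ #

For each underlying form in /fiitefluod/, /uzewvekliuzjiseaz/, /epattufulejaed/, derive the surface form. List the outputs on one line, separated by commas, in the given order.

fiitefluot, uzewvekliuzjiseas, epattufulejaet

/fiitefluod/: /d/ is a voiced obstruent in word-final position, so it devoices to [t]. → [fiitefluot].
/uzewvekliuzjiseaz/: /z/ is a voiced obstruent in word-final position, so it devoices to [s]. → [uzewvekliuzjiseas].
/epattufulejaed/: /d/ is a voiced obstruent in word-final position, so it devoices to [t]. → [epattufulejaet].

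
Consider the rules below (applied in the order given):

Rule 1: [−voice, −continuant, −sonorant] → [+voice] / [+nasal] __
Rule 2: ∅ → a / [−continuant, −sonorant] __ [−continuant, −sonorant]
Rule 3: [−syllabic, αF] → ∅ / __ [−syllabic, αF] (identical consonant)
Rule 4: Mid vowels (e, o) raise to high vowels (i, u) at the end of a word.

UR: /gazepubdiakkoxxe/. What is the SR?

Rule 1 (post-nasal voicing): no segment meets the environment; /gazepubdiakkoxxe/ is unchanged.
Rule 2 (stop-cluster a-epenthesis): /b/ and /d/ form a stop–stop cluster, so [a] is inserted between them. /k/ and /k/ form a stop–stop cluster, so [a] is inserted between them. /gazepubdiakkoxxe/ → gazepubadiakakoxxe.
Rule 3 (degemination): /xx/ is a geminate; the first /x/ deletes. /gazepubadiakakoxxe/ → gazepubadiakakoxe.
Rule 4 (final vowel raising): /e/ is a mid vowel in word-final position, so it raises to [i]. /gazepubadiakakoxe/ → gazepubadiakakoxi.

gazepubadiakakoxi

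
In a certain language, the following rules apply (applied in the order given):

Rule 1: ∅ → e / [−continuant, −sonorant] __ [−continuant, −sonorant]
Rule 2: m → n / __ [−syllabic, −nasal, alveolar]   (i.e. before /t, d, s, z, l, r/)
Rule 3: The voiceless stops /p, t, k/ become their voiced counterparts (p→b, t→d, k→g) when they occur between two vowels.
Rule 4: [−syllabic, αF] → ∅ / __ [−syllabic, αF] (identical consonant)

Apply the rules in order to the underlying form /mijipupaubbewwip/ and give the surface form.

Rule 1 (stop-cluster e-epenthesis): /b/ and /b/ form a stop–stop cluster, so [e] is inserted between them. /mijipupaubbewwip/ → mijipupaubebewwip.
Rule 2 (nasal place assimilation): no segment meets the environment; /mijipupaubebewwip/ is unchanged.
Rule 3 (intervocalic voicing): /p/ is a voiceless stop between vowels /i/ and /u/, so it voices to [b]. /p/ is a voiceless stop between vowels /u/ and /a/, so it voices to [b]. /mijipupaubebewwip/ → mijibubaubebewwip.
Rule 4 (degemination): /ww/ is a geminate; the first /w/ deletes. /mijibubaubebewwip/ → mijibubaubebewip.

mijibubaubebewip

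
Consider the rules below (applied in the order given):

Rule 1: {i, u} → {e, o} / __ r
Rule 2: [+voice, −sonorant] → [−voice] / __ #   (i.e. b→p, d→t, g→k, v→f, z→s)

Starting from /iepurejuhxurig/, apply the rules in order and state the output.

ieporejuhxorik

Rule 1 (pre-rhotic lowering): /u/ is a high vowel immediately before /r/, so it lowers to [o]. /u/ is a high vowel immediately before /r/, so it lowers to [o]. /iepurejuhxurig/ → ieporejuhxorig.
Rule 2 (final devoicing): /g/ is a voiced obstruent in word-final position, so it devoices to [k]. /ieporejuhxorig/ → ieporejuhxorik.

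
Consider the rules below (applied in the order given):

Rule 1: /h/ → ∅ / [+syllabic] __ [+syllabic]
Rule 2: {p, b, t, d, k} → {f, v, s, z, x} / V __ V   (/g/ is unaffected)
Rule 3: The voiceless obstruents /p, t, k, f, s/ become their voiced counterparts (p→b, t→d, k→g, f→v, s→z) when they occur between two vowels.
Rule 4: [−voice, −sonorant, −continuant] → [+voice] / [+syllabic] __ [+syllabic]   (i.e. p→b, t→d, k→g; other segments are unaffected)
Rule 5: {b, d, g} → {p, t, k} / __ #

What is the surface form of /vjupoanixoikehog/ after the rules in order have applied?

vjuvoanixoixeok

Rule 1 (intervocalic h-deletion): /h/ occurs between vowels /e/ and /o/, so it deletes. /vjupoanixoikehog/ → vjupoanixoikeog.
Rule 2 (intervocalic spirantization): /p/ is a stop between vowels /u/ and /o/, so it spirantizes to the fricative [f]. /k/ is a stop between vowels /i/ and /e/, so it spirantizes to the fricative [x]. /vjupoanixoikeog/ → vjufoanixoixeog.
Rule 3 (intervocalic voicing): /f/ is a voiceless obstruent between vowels /u/ and /o/, so it voices to [v]. /vjufoanixoixeog/ → vjuvoanixoixeog.
Rule 4 (intervocalic voicing): no segment meets the environment; /vjuvoanixoixeog/ is unchanged.
Rule 5 (final devoicing): /g/ is a voiced stop in word-final position, so it devoices to [k]. /vjuvoanixoixeog/ → vjuvoanixoixeok.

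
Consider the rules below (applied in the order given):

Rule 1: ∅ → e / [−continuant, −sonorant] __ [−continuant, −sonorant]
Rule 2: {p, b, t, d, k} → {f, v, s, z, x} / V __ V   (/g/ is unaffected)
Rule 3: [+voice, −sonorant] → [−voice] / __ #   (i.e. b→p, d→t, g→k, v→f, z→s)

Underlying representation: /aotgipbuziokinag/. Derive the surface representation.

Rule 1 (stop-cluster e-epenthesis): /t/ and /g/ form a stop–stop cluster, so [e] is inserted between them. /p/ and /b/ form a stop–stop cluster, so [e] is inserted between them. /aotgipbuziokinag/ → aotegipebuziokinag.
Rule 2 (intervocalic spirantization): /t/ is a stop between vowels /o/ and /e/, so it spirantizes to the fricative [s]. /p/ is a stop between vowels /i/ and /e/, so it spirantizes to the fricative [f]. /b/ is a stop between vowels /e/ and /u/, so it spirantizes to the fricative [v]. /k/ is a stop between vowels /o/ and /i/, so it spirantizes to the fricative [x]. /aotegipebuziokinag/ → aosegifevuzioxinag.
Rule 3 (final devoicing): /g/ is a voiced obstruent in word-final position, so it devoices to [k]. /aosegifevuzioxinag/ → aosegifevuzioxinak.

aosegifevuzioxinak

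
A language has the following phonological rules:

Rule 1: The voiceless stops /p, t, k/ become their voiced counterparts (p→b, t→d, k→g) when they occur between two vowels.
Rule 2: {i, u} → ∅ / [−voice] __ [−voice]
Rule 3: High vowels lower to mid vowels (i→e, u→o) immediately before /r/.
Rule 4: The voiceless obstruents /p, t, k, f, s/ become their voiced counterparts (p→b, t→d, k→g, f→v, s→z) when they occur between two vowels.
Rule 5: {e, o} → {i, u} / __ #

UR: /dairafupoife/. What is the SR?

Rule 1 (intervocalic voicing): /p/ is a voiceless stop between vowels /u/ and /o/, so it voices to [b]. /dairafupoife/ → dairafuboife.
Rule 2 (high vowel syncope): no segment meets the environment; /dairafuboife/ is unchanged.
Rule 3 (pre-rhotic lowering): /i/ is a high vowel immediately before /r/, so it lowers to [e]. /dairafuboife/ → daerafuboife.
Rule 4 (intervocalic voicing): /f/ is a voiceless obstruent between vowels /a/ and /u/, so it voices to [v]. /f/ is a voiceless obstruent between vowels /i/ and /e/, so it voices to [v]. /daerafuboife/ → daeravuboive.
Rule 5 (final vowel raising): /e/ is a mid vowel in word-final position, so it raises to [i]. /daeravuboive/ → daeravuboivi.

daeravuboivi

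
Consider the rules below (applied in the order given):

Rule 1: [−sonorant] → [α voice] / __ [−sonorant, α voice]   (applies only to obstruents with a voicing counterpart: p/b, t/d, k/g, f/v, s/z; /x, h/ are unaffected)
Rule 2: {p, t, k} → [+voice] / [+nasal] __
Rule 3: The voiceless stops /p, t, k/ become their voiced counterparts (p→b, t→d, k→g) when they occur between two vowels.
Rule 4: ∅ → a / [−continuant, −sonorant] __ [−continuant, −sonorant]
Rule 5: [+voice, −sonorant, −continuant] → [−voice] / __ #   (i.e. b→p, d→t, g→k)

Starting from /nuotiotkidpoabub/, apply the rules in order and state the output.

Rule 1 (regressive voicing assimilation): /d/ precedes the voiceless obstruent /p/, so it devoices to [t] by assimilation. /nuotiotkidpoabub/ → nuotiotkitpoabub.
Rule 2 (post-nasal voicing): no segment meets the environment; /nuotiotkitpoabub/ is unchanged.
Rule 3 (intervocalic voicing): /t/ is a voiceless stop between vowels /o/ and /i/, so it voices to [d]. /nuotiotkitpoabub/ → nuodiotkitpoabub.
Rule 4 (stop-cluster a-epenthesis): /t/ and /k/ form a stop–stop cluster, so [a] is inserted between them. /t/ and /p/ form a stop–stop cluster, so [a] is inserted between them. /nuodiotkitpoabub/ → nuodiotakitapoabub.
Rule 5 (final devoicing): /b/ is a voiced stop in word-final position, so it devoices to [p]. /nuodiotakitapoabub/ → nuodiotakitapoabup.

nuodiotakitapoabup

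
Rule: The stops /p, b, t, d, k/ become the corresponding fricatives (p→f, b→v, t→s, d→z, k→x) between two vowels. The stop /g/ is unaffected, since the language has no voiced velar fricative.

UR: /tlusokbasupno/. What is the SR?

No segment of /tlusokbasupno/ meets the structural description of the rule, so the form surfaces unchanged.

tlusokbasupno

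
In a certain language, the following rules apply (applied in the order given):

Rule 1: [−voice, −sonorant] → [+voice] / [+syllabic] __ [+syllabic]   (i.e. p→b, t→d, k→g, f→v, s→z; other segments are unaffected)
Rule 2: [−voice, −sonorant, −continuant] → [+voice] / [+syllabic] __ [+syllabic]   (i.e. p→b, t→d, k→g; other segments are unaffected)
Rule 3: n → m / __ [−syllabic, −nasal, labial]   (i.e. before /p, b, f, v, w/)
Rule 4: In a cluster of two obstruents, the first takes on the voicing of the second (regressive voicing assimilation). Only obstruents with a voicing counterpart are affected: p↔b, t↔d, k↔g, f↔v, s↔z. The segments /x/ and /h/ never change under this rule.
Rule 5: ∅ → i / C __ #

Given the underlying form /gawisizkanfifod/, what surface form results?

gawiziskamfivodi

Rule 1 (intervocalic voicing): /s/ is a voiceless obstruent between vowels /i/ and /i/, so it voices to [z]. /f/ is a voiceless obstruent between vowels /i/ and /o/, so it voices to [v]. /gawisizkanfifod/ → gawizizkanfivod.
Rule 2 (intervocalic voicing): no segment meets the environment; /gawizizkanfivod/ is unchanged.
Rule 3 (nasal place assimilation): /n/ precedes the labial consonant /f/, so it assimilates in place to [m]. /gawizizkanfivod/ → gawizizkamfivod.
Rule 4 (regressive voicing assimilation): /z/ precedes the voiceless obstruent /k/, so it devoices to [s] by assimilation. /gawizizkamfivod/ → gawiziskamfivod.
Rule 5 (final i-epenthesis): the form ends in the consonant /d/, so [i] is inserted word-finally. /gawiziskamfivod/ → gawiziskamfivodi.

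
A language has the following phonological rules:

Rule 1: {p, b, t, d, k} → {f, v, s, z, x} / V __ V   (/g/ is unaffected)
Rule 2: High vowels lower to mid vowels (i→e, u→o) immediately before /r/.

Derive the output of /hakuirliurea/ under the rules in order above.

haxuerliorea

Rule 1 (intervocalic spirantization): /k/ is a stop between vowels /a/ and /u/, so it spirantizes to the fricative [x]. /hakuirliurea/ → haxuirliurea.
Rule 2 (pre-rhotic lowering): /i/ is a high vowel immediately before /r/, so it lowers to [e]. /u/ is a high vowel immediately before /r/, so it lowers to [o]. /haxuirliurea/ → haxuerliorea.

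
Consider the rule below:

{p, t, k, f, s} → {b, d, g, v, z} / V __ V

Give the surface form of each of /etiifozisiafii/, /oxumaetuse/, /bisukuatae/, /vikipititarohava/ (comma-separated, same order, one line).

/etiifozisiafii/: /t/ is a voiceless obstruent between vowels /e/ and /i/, so it voices to [d]. /f/ is a voiceless obstruent between vowels /i/ and /o/, so it voices to [v]. /s/ is a voiceless obstruent between vowels /i/ and /i/, so it voices to [z]. /f/ is a voiceless obstruent between vowels /a/ and /i/, so it voices to [v]. → [ediivoziziavii].
/oxumaetuse/: /t/ is a voiceless obstruent between vowels /e/ and /u/, so it voices to [d]. /s/ is a voiceless obstruent between vowels /u/ and /e/, so it voices to [z]. → [oxumaeduze].
/bisukuatae/: /s/ is a voiceless obstruent between vowels /i/ and /u/, so it voices to [z]. /k/ is a voiceless obstruent between vowels /u/ and /u/, so it voices to [g]. /t/ is a voiceless obstruent between vowels /a/ and /a/, so it voices to [d]. → [bizuguadae].
/vikipititarohava/: /k/ is a voiceless obstruent between vowels /i/ and /i/, so it voices to [g]. /p/ is a voiceless obstruent between vowels /i/ and /i/, so it voices to [b]. /t/ is a voiceless obstruent between vowels /i/ and /i/, so it voices to [d]. /t/ is a voiceless obstruent between vowels /i/ and /a/, so it voices to [d]. → [vigibididarohava].

ediivoziziavii, oxumaeduze, bizuguadae, vigibididarohava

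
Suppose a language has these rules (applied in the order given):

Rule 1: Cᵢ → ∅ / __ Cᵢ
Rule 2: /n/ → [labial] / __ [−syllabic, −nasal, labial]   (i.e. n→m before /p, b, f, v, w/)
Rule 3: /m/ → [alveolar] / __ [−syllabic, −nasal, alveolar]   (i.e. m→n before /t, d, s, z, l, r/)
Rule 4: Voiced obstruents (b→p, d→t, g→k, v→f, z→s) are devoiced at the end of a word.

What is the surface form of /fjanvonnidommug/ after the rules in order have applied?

Rule 1 (degemination): /nn/ is a geminate; the first /n/ deletes. /mm/ is a geminate; the first /m/ deletes. /fjanvonnidommug/ → fjanvonidomug.
Rule 2 (nasal place assimilation): /n/ precedes the labial consonant /v/, so it assimilates in place to [m]. /fjanvonidomug/ → fjamvonidomug.
Rule 3 (nasal place assimilation): no segment meets the environment; /fjamvonidomug/ is unchanged.
Rule 4 (final devoicing): /g/ is a voiced obstruent in word-final position, so it devoices to [k]. /fjamvonidomug/ → fjamvonidomuk.

fjamvonidomuk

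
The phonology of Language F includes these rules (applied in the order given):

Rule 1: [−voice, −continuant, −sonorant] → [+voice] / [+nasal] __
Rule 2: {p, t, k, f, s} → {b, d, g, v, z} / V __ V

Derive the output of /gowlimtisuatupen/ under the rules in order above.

Rule 1 (post-nasal voicing): /t/ is a voiceless stop immediately after the nasal /m/, so it voices to [d]. /gowlimtisuatupen/ → gowlimdisuatupen.
Rule 2 (intervocalic voicing): /s/ is a voiceless obstruent between vowels /i/ and /u/, so it voices to [z]. /t/ is a voiceless obstruent between vowels /a/ and /u/, so it voices to [d]. /p/ is a voiceless obstruent between vowels /u/ and /e/, so it voices to [b]. /gowlimdisuatupen/ → gowlimdizuaduben.

gowlimdizuaduben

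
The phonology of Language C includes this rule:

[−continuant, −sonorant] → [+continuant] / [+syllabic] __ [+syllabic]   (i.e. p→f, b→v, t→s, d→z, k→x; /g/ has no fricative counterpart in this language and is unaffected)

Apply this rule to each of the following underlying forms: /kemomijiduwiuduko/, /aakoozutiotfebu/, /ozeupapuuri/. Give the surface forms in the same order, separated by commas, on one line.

/kemomijiduwiuduko/: /d/ is a stop between vowels /i/ and /u/, so it spirantizes to the fricative [z]. /d/ is a stop between vowels /u/ and /u/, so it spirantizes to the fricative [z]. /k/ is a stop between vowels /u/ and /o/, so it spirantizes to the fricative [x]. → [kemomijizuwiuzuxo].
/aakoozutiotfebu/: /k/ is a stop between vowels /a/ and /o/, so it spirantizes to the fricative [x]. /t/ is a stop between vowels /u/ and /i/, so it spirantizes to the fricative [s]. /b/ is a stop between vowels /e/ and /u/, so it spirantizes to the fricative [v]. → [aaxoozusiotfevu].
/ozeupapuuri/: /p/ is a stop between vowels /u/ and /a/, so it spirantizes to the fricative [f]. /p/ is a stop between vowels /a/ and /u/, so it spirantizes to the fricative [f]. → [ozeufafuuri].

kemomijizuwiuzuxo, aaxoozusiotfevu, ozeufafuuri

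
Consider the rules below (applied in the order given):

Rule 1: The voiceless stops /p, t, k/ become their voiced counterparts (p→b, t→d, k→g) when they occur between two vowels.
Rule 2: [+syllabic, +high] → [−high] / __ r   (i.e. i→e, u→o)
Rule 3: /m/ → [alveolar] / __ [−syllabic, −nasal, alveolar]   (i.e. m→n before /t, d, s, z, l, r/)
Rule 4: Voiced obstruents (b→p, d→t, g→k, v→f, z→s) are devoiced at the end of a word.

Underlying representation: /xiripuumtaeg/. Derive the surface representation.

xeribuuntaek

Rule 1 (intervocalic voicing): /p/ is a voiceless stop between vowels /i/ and /u/, so it voices to [b]. /xiripuumtaeg/ → xiribuumtaeg.
Rule 2 (pre-rhotic lowering): /i/ is a high vowel immediately before /r/, so it lowers to [e]. /xiribuumtaeg/ → xeribuumtaeg.
Rule 3 (nasal place assimilation): /m/ precedes the alveolar consonant /t/, so it assimilates in place to [n]. /xeribuumtaeg/ → xeribuuntaeg.
Rule 4 (final devoicing): /g/ is a voiced obstruent in word-final position, so it devoices to [k]. /xeribuuntaeg/ → xeribuuntaek.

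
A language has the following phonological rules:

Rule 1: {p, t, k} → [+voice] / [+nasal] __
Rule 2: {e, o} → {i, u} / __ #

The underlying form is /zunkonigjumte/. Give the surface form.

zungonigjumdi

Rule 1 (post-nasal voicing): /k/ is a voiceless stop immediately after the nasal /n/, so it voices to [g]. /t/ is a voiceless stop immediately after the nasal /m/, so it voices to [d]. /zunkonigjumte/ → zungonigjumde.
Rule 2 (final vowel raising): /e/ is a mid vowel in word-final position, so it raises to [i]. /zungonigjumde/ → zungonigjumdi.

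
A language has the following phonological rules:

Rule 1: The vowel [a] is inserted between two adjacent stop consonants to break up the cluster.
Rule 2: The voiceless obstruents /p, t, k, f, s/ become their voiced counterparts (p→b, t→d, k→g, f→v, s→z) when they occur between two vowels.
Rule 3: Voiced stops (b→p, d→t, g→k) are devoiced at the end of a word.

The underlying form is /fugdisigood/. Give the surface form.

Rule 1 (stop-cluster a-epenthesis): /g/ and /d/ form a stop–stop cluster, so [a] is inserted between them. /fugdisigood/ → fugadisigood.
Rule 2 (intervocalic voicing): /s/ is a voiceless obstruent between vowels /i/ and /i/, so it voices to [z]. /fugadisigood/ → fugadizigood.
Rule 3 (final devoicing): /d/ is a voiced stop in word-final position, so it devoices to [t]. /fugadizigood/ → fugadizigoot.

fugadizigoot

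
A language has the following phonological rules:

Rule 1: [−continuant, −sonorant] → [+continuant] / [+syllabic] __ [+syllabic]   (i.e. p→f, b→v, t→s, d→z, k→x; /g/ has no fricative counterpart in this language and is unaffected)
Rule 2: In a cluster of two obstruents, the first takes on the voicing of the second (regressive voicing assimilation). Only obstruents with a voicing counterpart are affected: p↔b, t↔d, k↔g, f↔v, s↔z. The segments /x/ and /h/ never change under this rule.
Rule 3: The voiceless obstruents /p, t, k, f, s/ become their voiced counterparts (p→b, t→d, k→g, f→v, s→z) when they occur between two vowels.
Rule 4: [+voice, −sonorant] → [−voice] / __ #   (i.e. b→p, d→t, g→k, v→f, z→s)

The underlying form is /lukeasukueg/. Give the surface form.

Rule 1 (intervocalic spirantization): /k/ is a stop between vowels /u/ and /e/, so it spirantizes to the fricative [x]. /k/ is a stop between vowels /u/ and /u/, so it spirantizes to the fricative [x]. /lukeasukueg/ → luxeasuxueg.
Rule 2 (regressive voicing assimilation): no segment meets the environment; /luxeasuxueg/ is unchanged.
Rule 3 (intervocalic voicing): /s/ is a voiceless obstruent between vowels /a/ and /u/, so it voices to [z]. /luxeasuxueg/ → luxeazuxueg.
Rule 4 (final devoicing): /g/ is a voiced obstruent in word-final position, so it devoices to [k]. /luxeazuxueg/ → luxeazuxuek.

luxeazuxuek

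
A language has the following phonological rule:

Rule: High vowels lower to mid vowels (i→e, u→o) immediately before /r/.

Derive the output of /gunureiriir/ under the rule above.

Scanning /gunureiriir/: /u/ at position 2 is not in the conditioning environment; /u/ is a high vowel immediately before /r/, so it lowers to [o]; /i/ is a high vowel immediately before /r/, so it lowers to [e]; /i/ at position 9 is not in the conditioning environment; /i/ is a high vowel immediately before /r/, so it lowers to [e].
Result: [gunoreerier].

gunoreerier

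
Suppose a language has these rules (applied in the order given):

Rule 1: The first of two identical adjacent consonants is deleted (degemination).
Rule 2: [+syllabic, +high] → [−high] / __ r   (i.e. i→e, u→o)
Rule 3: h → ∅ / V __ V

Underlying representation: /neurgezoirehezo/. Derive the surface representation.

Rule 1 (degemination): no segment meets the environment; /neurgezoirehezo/ is unchanged.
Rule 2 (pre-rhotic lowering): /u/ is a high vowel immediately before /r/, so it lowers to [o]. /i/ is a high vowel immediately before /r/, so it lowers to [e]. /neurgezoirehezo/ → neorgezoerehezo.
Rule 3 (intervocalic h-deletion): /h/ occurs between vowels /e/ and /e/, so it deletes. /neorgezoerehezo/ → neorgezoereezo.

neorgezoereezo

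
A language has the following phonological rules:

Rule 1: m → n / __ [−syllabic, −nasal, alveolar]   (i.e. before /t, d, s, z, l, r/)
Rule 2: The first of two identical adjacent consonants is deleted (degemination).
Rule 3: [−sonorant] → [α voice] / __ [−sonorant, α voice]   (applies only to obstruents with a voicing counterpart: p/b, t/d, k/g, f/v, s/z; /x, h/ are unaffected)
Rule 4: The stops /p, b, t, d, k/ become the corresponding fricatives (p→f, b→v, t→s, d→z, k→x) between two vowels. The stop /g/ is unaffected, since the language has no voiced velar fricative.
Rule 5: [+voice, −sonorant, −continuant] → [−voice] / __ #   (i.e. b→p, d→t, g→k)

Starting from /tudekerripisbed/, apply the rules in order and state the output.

tuzexerifizbet

Rule 1 (nasal place assimilation): no segment meets the environment; /tudekerripisbed/ is unchanged.
Rule 2 (degemination): /rr/ is a geminate; the first /r/ deletes. /tudekerripisbed/ → tudekeripisbed.
Rule 3 (regressive voicing assimilation): /s/ precedes the voiced obstruent /b/, so it voices to [z] by assimilation. /tudekeripisbed/ → tudekeripizbed.
Rule 4 (intervocalic spirantization): /d/ is a stop between vowels /u/ and /e/, so it spirantizes to the fricative [z]. /k/ is a stop between vowels /e/ and /e/, so it spirantizes to the fricative [x]. /p/ is a stop between vowels /i/ and /i/, so it spirantizes to the fricative [f]. /tudekeripizbed/ → tuzexerifizbed.
Rule 5 (final devoicing): /d/ is a voiced stop in word-final position, so it devoices to [t]. /tuzexerifizbed/ → tuzexerifizbet.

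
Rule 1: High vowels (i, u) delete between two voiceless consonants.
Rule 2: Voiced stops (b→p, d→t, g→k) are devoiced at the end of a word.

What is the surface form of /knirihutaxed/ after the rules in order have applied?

knirihtaxet

Rule 1 (high vowel syncope): /u/ is a high vowel flanked by voiceless consonants /h/ and /t/, so it deletes. /knirihutaxed/ → knirihtaxed.
Rule 2 (final devoicing): /d/ is a voiced stop in word-final position, so it devoices to [t]. /knirihtaxed/ → knirihtaxet.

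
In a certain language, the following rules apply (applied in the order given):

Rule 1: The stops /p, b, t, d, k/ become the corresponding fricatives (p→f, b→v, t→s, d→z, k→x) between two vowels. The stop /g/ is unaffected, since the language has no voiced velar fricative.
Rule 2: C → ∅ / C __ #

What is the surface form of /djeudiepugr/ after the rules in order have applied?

Rule 1 (intervocalic spirantization): /d/ is a stop between vowels /u/ and /i/, so it spirantizes to the fricative [z]. /p/ is a stop between vowels /e/ and /u/, so it spirantizes to the fricative [f]. /djeudiepugr/ → djeuziefugr.
Rule 2 (final cluster simplification): /r/ is the second consonant of a word-final cluster /gr/, so it deletes. /djeuziefugr/ → djeuziefug.

djeuziefug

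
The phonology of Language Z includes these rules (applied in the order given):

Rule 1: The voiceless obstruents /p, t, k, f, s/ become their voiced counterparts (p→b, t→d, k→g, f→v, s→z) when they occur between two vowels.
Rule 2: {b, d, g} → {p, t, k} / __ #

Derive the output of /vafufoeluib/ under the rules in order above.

vavuvoeluip

Rule 1 (intervocalic voicing): /f/ is a voiceless obstruent between vowels /a/ and /u/, so it voices to [v]. /f/ is a voiceless obstruent between vowels /u/ and /o/, so it voices to [v]. /vafufoeluib/ → vavuvoeluib.
Rule 2 (final devoicing): /b/ is a voiced stop in word-final position, so it devoices to [p]. /vavuvoeluib/ → vavuvoeluip.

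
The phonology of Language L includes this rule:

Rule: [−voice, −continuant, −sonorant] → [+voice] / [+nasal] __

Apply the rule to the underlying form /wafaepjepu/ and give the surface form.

wafaepjepu

No segment of /wafaepjepu/ meets the structural description of the rule, so the form surfaces unchanged.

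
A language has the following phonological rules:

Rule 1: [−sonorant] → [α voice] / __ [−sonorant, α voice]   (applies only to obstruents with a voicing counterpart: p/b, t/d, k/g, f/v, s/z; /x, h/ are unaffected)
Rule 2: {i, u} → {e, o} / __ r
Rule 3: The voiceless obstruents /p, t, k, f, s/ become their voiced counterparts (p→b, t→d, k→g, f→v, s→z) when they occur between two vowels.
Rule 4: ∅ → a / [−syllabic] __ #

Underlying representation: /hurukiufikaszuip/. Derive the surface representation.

horugiuvigazzuipa

Rule 1 (regressive voicing assimilation): /s/ precedes the voiced obstruent /z/, so it voices to [z] by assimilation. /hurukiufikaszuip/ → hurukiufikazzuip.
Rule 2 (pre-rhotic lowering): /u/ is a high vowel immediately before /r/, so it lowers to [o]. /hurukiufikazzuip/ → horukiufikazzuip.
Rule 3 (intervocalic voicing): /k/ is a voiceless obstruent between vowels /u/ and /i/, so it voices to [g]. /f/ is a voiceless obstruent between vowels /u/ and /i/, so it voices to [v]. /k/ is a voiceless obstruent between vowels /i/ and /a/, so it voices to [g]. /horukiufikazzuip/ → horugiuvigazzuip.
Rule 4 (final a-epenthesis): the form ends in the consonant /p/, so [a] is inserted word-finally. /horugiuvigazzuip/ → horugiuvigazzuipa.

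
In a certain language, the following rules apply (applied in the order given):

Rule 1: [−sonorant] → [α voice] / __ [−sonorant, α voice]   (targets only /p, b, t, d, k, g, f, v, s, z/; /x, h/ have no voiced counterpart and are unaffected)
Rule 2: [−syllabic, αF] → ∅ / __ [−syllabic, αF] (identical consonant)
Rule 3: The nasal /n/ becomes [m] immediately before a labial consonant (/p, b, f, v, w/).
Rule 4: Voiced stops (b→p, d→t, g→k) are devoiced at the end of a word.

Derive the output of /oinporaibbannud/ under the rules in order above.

Rule 1 (regressive voicing assimilation): no segment meets the environment; /oinporaibbannud/ is unchanged.
Rule 2 (degemination): /bb/ is a geminate; the first /b/ deletes. /nn/ is a geminate; the first /n/ deletes. /oinporaibbannud/ → oinporaibanud.
Rule 3 (nasal place assimilation): /n/ precedes the labial consonant /p/, so it assimilates in place to [m]. /oinporaibanud/ → oimporaibanud.
Rule 4 (final devoicing): /d/ is a voiced stop in word-final position, so it devoices to [t]. /oimporaibanud/ → oimporaibanut.

oimporaibanut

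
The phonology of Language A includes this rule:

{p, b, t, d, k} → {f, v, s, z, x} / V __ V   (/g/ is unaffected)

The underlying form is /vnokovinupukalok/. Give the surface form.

vnoxovinufuxalok

Scanning /vnokovinupukalok/: /k/ is a stop between vowels /o/ and /o/, so it spirantizes to the fricative [x]; /p/ is a stop between vowels /u/ and /u/, so it spirantizes to the fricative [f]; /k/ is a stop between vowels /u/ and /a/, so it spirantizes to the fricative [x]; /k/ at position 16 is not in the conditioning environment.
Result: [vnoxovinufuxalok].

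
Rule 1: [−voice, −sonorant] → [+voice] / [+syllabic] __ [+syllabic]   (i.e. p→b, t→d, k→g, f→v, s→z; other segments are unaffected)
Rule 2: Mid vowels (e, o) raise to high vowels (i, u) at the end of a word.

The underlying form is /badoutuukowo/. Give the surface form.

Rule 1 (intervocalic voicing): /t/ is a voiceless obstruent between vowels /u/ and /u/, so it voices to [d]. /k/ is a voiceless obstruent between vowels /u/ and /o/, so it voices to [g]. /badoutuukowo/ → badouduugowo.
Rule 2 (final vowel raising): /o/ is a mid vowel in word-final position, so it raises to [u]. /badouduugowo/ → badouduugowu.

badouduugowu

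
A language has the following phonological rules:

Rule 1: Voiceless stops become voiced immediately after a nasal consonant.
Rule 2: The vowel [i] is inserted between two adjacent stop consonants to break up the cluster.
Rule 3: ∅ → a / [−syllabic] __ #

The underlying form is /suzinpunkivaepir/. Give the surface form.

Rule 1 (post-nasal voicing): /p/ is a voiceless stop immediately after the nasal /n/, so it voices to [b]. /k/ is a voiceless stop immediately after the nasal /n/, so it voices to [g]. /suzinpunkivaepir/ → suzinbungivaepir.
Rule 2 (stop-cluster i-epenthesis): no segment meets the environment; /suzinbungivaepir/ is unchanged.
Rule 3 (final a-epenthesis): the form ends in the consonant /r/, so [a] is inserted word-finally. /suzinbungivaepir/ → suzinbungivaepira.

suzinbungivaepira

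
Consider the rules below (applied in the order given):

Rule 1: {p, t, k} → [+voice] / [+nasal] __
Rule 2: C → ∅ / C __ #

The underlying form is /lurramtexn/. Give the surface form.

Rule 1 (post-nasal voicing): /t/ is a voiceless stop immediately after the nasal /m/, so it voices to [d]. /lurramtexn/ → lurramdexn.
Rule 2 (final cluster simplification): /n/ is the second consonant of a word-final cluster /xn/, so it deletes. /lurramdexn/ → lurramdex.

lurramdex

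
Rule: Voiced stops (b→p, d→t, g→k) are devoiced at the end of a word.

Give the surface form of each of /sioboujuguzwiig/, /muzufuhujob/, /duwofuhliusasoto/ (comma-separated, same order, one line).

sioboujuguzwiik, muzufuhujop, duwofuhliusasoto

/sioboujuguzwiig/: /g/ is a voiced stop in word-final position, so it devoices to [k]. → [sioboujuguzwiik].
/muzufuhujob/: /b/ is a voiced stop in word-final position, so it devoices to [p]. → [muzufuhujop].
/duwofuhliusasoto/: the rule's environment is not met; surfaces unchanged as [duwofuhliusasoto].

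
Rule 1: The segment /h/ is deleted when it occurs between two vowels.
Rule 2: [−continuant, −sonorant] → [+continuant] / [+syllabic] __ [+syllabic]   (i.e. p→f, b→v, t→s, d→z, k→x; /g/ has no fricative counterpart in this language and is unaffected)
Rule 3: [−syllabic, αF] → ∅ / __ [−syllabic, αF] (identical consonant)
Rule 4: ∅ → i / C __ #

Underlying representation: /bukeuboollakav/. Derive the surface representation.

Rule 1 (intervocalic h-deletion): no segment meets the environment; /bukeuboollakav/ is unchanged.
Rule 2 (intervocalic spirantization): /k/ is a stop between vowels /u/ and /e/, so it spirantizes to the fricative [x]. /b/ is a stop between vowels /u/ and /o/, so it spirantizes to the fricative [v]. /k/ is a stop between vowels /a/ and /a/, so it spirantizes to the fricative [x]. /bukeuboollakav/ → buxeuvoollaxav.
Rule 3 (degemination): /ll/ is a geminate; the first /l/ deletes. /buxeuvoollaxav/ → buxeuvoolaxav.
Rule 4 (final i-epenthesis): the form ends in the consonant /v/, so [i] is inserted word-finally. /buxeuvoolaxav/ → buxeuvoolaxavi.

buxeuvoolaxavi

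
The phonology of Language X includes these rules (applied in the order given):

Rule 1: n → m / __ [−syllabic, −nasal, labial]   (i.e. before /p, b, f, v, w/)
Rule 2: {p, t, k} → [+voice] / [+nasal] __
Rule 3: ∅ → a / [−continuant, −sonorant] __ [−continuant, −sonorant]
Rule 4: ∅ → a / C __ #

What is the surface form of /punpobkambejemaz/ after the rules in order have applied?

Rule 1 (nasal place assimilation): /n/ precedes the labial consonant /p/, so it assimilates in place to [m]. /punpobkambejemaz/ → pumpobkambejemaz.
Rule 2 (post-nasal voicing): /p/ is a voiceless stop immediately after the nasal /m/, so it voices to [b]. /pumpobkambejemaz/ → pumbobkambejemaz.
Rule 3 (stop-cluster a-epenthesis): /b/ and /k/ form a stop–stop cluster, so [a] is inserted between them. /pumbobkambejemaz/ → pumbobakambejemaz.
Rule 4 (final a-epenthesis): the form ends in the consonant /z/, so [a] is inserted word-finally. /pumbobakambejemaz/ → pumbobakambejemaza.

pumbobakambejemaza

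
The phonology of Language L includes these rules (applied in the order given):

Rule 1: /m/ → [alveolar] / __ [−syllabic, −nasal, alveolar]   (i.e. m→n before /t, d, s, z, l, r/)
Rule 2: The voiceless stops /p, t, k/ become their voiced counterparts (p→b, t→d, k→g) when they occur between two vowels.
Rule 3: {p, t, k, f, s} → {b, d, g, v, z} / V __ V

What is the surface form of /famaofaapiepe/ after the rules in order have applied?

famaovaabiebe

Rule 1 (nasal place assimilation): no segment meets the environment; /famaofaapiepe/ is unchanged.
Rule 2 (intervocalic voicing): /p/ is a voiceless stop between vowels /a/ and /i/, so it voices to [b]. /p/ is a voiceless stop between vowels /e/ and /e/, so it voices to [b]. /famaofaapiepe/ → famaofaabiebe.
Rule 3 (intervocalic voicing): /f/ is a voiceless obstruent between vowels /o/ and /a/, so it voices to [v]. /famaofaabiebe/ → famaovaabiebe.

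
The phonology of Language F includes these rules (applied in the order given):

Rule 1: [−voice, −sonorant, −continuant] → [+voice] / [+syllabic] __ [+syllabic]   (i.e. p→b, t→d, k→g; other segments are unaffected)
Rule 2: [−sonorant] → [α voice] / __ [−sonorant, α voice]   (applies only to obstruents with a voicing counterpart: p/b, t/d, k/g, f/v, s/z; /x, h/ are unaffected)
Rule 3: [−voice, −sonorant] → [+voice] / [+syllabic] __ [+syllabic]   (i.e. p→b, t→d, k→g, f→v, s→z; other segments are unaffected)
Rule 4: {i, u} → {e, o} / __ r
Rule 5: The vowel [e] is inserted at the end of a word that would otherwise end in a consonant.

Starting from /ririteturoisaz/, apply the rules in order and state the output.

reridedoroizaze

Rule 1 (intervocalic voicing): /t/ is a voiceless stop between vowels /i/ and /e/, so it voices to [d]. /t/ is a voiceless stop between vowels /e/ and /u/, so it voices to [d]. /ririteturoisaz/ → rirideduroisaz.
Rule 2 (regressive voicing assimilation): no segment meets the environment; /rirideduroisaz/ is unchanged.
Rule 3 (intervocalic voicing): /s/ is a voiceless obstruent between vowels /i/ and /a/, so it voices to [z]. /rirideduroisaz/ → rirideduroizaz.
Rule 4 (pre-rhotic lowering): /i/ is a high vowel immediately before /r/, so it lowers to [e]. /u/ is a high vowel immediately before /r/, so it lowers to [o]. /rirideduroizaz/ → reridedoroizaz.
Rule 5 (final e-epenthesis): the form ends in the consonant /z/, so [e] is inserted word-finally. /reridedoroizaz/ → reridedoroizaze.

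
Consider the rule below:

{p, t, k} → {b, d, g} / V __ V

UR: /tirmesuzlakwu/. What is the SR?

No segment of /tirmesuzlakwu/ meets the structural description of the rule, so the form surfaces unchanged.

tirmesuzlakwu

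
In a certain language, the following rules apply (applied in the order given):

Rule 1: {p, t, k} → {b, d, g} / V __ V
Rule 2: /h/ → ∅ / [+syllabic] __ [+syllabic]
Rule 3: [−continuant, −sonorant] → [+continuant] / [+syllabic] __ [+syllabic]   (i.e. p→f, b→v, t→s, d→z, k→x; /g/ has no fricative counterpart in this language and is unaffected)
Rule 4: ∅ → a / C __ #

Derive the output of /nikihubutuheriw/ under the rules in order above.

Rule 1 (intervocalic voicing): /k/ is a voiceless stop between vowels /i/ and /i/, so it voices to [g]. /t/ is a voiceless stop between vowels /u/ and /u/, so it voices to [d]. /nikihubutuheriw/ → nigihubuduheriw.
Rule 2 (intervocalic h-deletion): /h/ occurs between vowels /i/ and /u/, so it deletes. /h/ occurs between vowels /u/ and /e/, so it deletes. /nigihubuduheriw/ → nigiubudueriw.
Rule 3 (intervocalic spirantization): /b/ is a stop between vowels /u/ and /u/, so it spirantizes to the fricative [v]. /d/ is a stop between vowels /u/ and /u/, so it spirantizes to the fricative [z]. /nigiubudueriw/ → nigiuvuzueriw.
Rule 4 (final a-epenthesis): the form ends in the consonant /w/, so [a] is inserted word-finally. /nigiuvuzueriw/ → nigiuvuzueriwa.

nigiuvuzueriwa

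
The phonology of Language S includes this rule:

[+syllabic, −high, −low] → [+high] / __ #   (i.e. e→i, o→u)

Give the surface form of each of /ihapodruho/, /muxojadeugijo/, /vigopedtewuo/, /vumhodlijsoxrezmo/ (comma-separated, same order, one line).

ihapodruhu, muxojadeugiju, vigopedtewuu, vumhodlijsoxrezmu

/ihapodruho/: /o/ is a mid vowel in word-final position, so it raises to [u]. → [ihapodruhu].
/muxojadeugijo/: /o/ is a mid vowel in word-final position, so it raises to [u]. → [muxojadeugiju].
/vigopedtewuo/: /o/ is a mid vowel in word-final position, so it raises to [u]. → [vigopedtewuu].
/vumhodlijsoxrezmo/: /o/ is a mid vowel in word-final position, so it raises to [u]. → [vumhodlijsoxrezmu].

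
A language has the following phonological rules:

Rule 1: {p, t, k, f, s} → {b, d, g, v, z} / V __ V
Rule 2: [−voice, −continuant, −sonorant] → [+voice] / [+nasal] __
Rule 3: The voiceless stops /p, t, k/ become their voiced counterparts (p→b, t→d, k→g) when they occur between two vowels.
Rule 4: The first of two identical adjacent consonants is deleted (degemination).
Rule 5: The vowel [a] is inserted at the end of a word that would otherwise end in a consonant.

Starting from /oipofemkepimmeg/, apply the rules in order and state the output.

Rule 1 (intervocalic voicing): /p/ is a voiceless obstruent between vowels /i/ and /o/, so it voices to [b]. /f/ is a voiceless obstruent between vowels /o/ and /e/, so it voices to [v]. /p/ is a voiceless obstruent between vowels /e/ and /i/, so it voices to [b]. /oipofemkepimmeg/ → oibovemkebimmeg.
Rule 2 (post-nasal voicing): /k/ is a voiceless stop immediately after the nasal /m/, so it voices to [g]. /oibovemkebimmeg/ → oibovemgebimmeg.
Rule 3 (intervocalic voicing): no segment meets the environment; /oibovemgebimmeg/ is unchanged.
Rule 4 (degemination): /mm/ is a geminate; the first /m/ deletes. /oibovemgebimmeg/ → oibovemgebimeg.
Rule 5 (final a-epenthesis): the form ends in the consonant /g/, so [a] is inserted word-finally. /oibovemgebimeg/ → oibovemgebimega.

oibovemgebimega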